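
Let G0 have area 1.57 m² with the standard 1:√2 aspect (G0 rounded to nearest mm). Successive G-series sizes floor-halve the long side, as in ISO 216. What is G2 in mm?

Let G0's short side be w mm. w · w√2 = 1.57 m² = 1,570,000 mm², so w ≈ 1053.6 mm and w√2 ≈ 1490.1 mm → G0 = 1054 × 1490 mm.
G1: ⌊1490/2⌋ × 1054 = 745 × 1054 mm
G2: ⌊1054/2⌋ × 745 = 527 × 745 mm

527 × 745 mm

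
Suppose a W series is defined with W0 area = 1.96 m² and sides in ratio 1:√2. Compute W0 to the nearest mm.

Let the short side be w mm. Then w · w√2 = 1.96 m² = 1,960,000 mm².
w² = 1,960,000/√2, so w ≈ 1177.3 mm; long side = w√2 ≈ 1664.9 mm.

1177 × 1665 mm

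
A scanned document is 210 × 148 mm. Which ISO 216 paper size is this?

Aspect ratio 210/148 ≈ 1.419 — close to the ISO √2 ≈ 1.414.
In the A-series (A0 area = 1 m²): A5 = 148 × 210 mm.

A5 (148 × 210 mm)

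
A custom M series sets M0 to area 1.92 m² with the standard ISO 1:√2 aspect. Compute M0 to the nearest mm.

1165 × 1648 mm

Let the short side be w mm. Then w · w√2 = 1.92 m² = 1,920,000 mm².
w² = 1,920,000/√2, so w ≈ 1165.2 mm; long side = w√2 ≈ 1647.8 mm.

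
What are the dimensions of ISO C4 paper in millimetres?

C0 = 917 × 1297 mm (C0 is the geometric mean of A0 and B0, aspect 1:√2).
C1: ⌊1297/2⌋ × 917 = 648 × 917 mm
C2: ⌊917/2⌋ × 648 = 458 × 648 mm
C3: ⌊648/2⌋ × 458 = 324 × 458 mm
C4: ⌊458/2⌋ × 324 = 229 × 324 mm

229 × 324 mm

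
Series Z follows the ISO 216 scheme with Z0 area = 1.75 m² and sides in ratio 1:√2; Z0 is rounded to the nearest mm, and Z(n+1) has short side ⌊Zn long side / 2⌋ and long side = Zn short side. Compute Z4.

278 × 393 mm

Let Z0's short side be w mm. w · w√2 = 1.75 m² = 1,750,000 mm², so w ≈ 1112.4 mm and w√2 ≈ 1573.2 mm → Z0 = 1112 × 1573 mm.
Z1: ⌊1573/2⌋ × 1112 = 786 × 1112 mm
Z2: ⌊1112/2⌋ × 786 = 556 × 786 mm
Z3: ⌊786/2⌋ × 556 = 393 × 556 mm
Z4: ⌊556/2⌋ × 393 = 278 × 393 mm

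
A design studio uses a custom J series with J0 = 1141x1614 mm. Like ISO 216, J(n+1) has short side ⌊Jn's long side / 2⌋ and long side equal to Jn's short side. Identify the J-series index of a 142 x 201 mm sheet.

J6

J0: 1141 × 1614 mm
J1: 807 × 1141 mm
J2: 570 × 807 mm
J3: 403 × 570 mm
J4: 285 × 403 mm
J5: 201 × 285 mm
J6: 142 × 201 mm
J7: 100 × 142 mm
→ matches J6.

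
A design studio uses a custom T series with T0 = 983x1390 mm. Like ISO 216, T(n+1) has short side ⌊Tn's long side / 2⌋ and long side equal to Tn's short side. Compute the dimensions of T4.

245 × 347 mm

T1 = 695 × 983 mm (from T0 by 1 halving).
T2: ⌊983/2⌋ × 695 = 491 × 695 mm
T3: ⌊695/2⌋ × 491 = 347 × 491 mm
T4: ⌊491/2⌋ × 347 = 245 × 347 mm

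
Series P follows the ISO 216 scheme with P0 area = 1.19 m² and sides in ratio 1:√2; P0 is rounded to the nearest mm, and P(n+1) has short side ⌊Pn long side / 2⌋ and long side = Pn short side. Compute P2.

Let P0's short side be w mm. w · w√2 = 1.19 m² = 1,190,000 mm², so w ≈ 917.3 mm and w√2 ≈ 1297.3 mm → P0 = 917 × 1297 mm.
P1: ⌊1297/2⌋ × 917 = 648 × 917 mm
P2: ⌊917/2⌋ × 648 = 458 × 648 mm

458 × 648 mm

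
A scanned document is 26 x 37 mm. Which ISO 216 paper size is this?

Aspect ratio 37/26 ≈ 1.423 — close to the ISO √2 ≈ 1.414.
In the A-series (A0 area = 1 m²): A10 = 26 × 37 mm.

A10 (26 × 37 mm)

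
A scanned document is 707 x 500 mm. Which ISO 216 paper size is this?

Aspect ratio 707/500 ≈ 1.414 — close to the ISO √2 ≈ 1.414.
In the B-series (B0 = 1000 × 1414 mm): B2 = 500 × 707 mm.

B2 (500 × 707 mm)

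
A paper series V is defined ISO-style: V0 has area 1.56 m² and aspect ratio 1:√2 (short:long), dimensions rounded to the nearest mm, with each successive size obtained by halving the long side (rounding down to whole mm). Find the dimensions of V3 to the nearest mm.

371 × 525 mm

Let V0's short side be w mm. w · w√2 = 1.56 m² = 1,560,000 mm², so w ≈ 1050.3 mm and w√2 ≈ 1485.3 mm → V0 = 1050 × 1485 mm.
V1: ⌊1485/2⌋ × 1050 = 742 × 1050 mm
V2: ⌊1050/2⌋ × 742 = 525 × 742 mm
V3: ⌊742/2⌋ × 525 = 371 × 525 mm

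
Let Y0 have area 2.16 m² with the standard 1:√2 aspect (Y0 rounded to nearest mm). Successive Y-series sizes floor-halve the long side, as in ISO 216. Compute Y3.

Let Y0's short side be w mm. w · w√2 = 2.16 m² = 2,160,000 mm², so w ≈ 1235.9 mm and w√2 ≈ 1747.8 mm → Y0 = 1236 × 1748 mm.
Y1: ⌊1748/2⌋ × 1236 = 874 × 1236 mm
Y2: ⌊1236/2⌋ × 874 = 618 × 874 mm
Y3: ⌊874/2⌋ × 618 = 437 × 618 mm

437 × 618 mm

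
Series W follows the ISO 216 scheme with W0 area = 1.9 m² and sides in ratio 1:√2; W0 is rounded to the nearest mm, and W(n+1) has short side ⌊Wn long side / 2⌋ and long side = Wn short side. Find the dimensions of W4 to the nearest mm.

Let W0's short side be w mm. w · w√2 = 1.9 m² = 1,900,000 mm², so w ≈ 1159.1 mm and w√2 ≈ 1639.2 mm → W0 = 1159 × 1639 mm.
W1: ⌊1639/2⌋ × 1159 = 819 × 1159 mm
W2: ⌊1159/2⌋ × 819 = 579 × 819 mm
W3: ⌊819/2⌋ × 579 = 409 × 579 mm
W4: ⌊579/2⌋ × 409 = 289 × 409 mm

289 × 409 mm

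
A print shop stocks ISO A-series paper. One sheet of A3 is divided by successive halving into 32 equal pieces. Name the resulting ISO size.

32 = 2^5, so 5 halving steps.
A3 → A4 → … → A8 after 5 steps.

A8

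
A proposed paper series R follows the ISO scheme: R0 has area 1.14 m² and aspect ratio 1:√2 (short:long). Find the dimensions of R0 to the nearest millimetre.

Let the short side be w mm. Then w · w√2 = 1.14 m² = 1,140,000 mm².
w² = 1,140,000/√2, so w ≈ 897.8 mm; long side = w√2 ≈ 1269.7 mm.

898 × 1270 mm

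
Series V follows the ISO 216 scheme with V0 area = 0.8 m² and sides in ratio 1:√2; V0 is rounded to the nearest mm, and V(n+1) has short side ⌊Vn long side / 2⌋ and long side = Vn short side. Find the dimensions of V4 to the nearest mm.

188 × 266 mm

Let V0's short side be w mm. w · w√2 = 0.8 m² = 800,000 mm², so w ≈ 752.1 mm and w√2 ≈ 1063.7 mm → V0 = 752 × 1064 mm.
V1: ⌊1064/2⌋ × 752 = 532 × 752 mm
V2: ⌊752/2⌋ × 532 = 376 × 532 mm
V3: ⌊532/2⌋ × 376 = 266 × 376 mm
V4: ⌊376/2⌋ × 266 = 188 × 266 mm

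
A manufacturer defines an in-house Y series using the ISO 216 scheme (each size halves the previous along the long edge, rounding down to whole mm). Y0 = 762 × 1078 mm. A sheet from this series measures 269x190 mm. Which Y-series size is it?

Y4

Y0: 762 × 1078 mm
Y1: 539 × 762 mm
Y2: 381 × 539 mm
Y3: 269 × 381 mm
Y4: 190 × 269 mm
Y5: 134 × 190 mm
→ matches Y4.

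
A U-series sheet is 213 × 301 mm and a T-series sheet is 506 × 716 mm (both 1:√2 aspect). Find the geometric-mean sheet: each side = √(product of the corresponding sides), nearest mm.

Short side: √(213 · 506) = √107778 ≈ 328.3 → 328 mm
Long side: √(301 · 716) = √215516 ≈ 464.2 → 464 mm

328 × 464 mm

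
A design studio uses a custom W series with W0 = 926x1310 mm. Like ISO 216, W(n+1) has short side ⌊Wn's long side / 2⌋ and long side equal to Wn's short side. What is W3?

W1: ⌊1310/2⌋ × 926 = 655 × 926 mm
W2: ⌊926/2⌋ × 655 = 463 × 655 mm
W3: ⌊655/2⌋ × 463 = 327 × 463 mm

327 × 463 mm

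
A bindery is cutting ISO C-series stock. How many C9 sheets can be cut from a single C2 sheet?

Each ISO step halves the sheet: 1 × C2 → 2 × C3 → 4 × C4 → 8 × C5 → …
From C2 to C9 is 7 halving steps: 2^7 = 128.

128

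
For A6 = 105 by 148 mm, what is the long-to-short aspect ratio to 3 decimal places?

148 / 105 = 1.410
ISO 216 targets √2 ≈ 1.414; the -0.005 deviation is from mm rounding.

1.410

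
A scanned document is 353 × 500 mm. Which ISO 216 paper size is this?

B3 (353 × 500 mm)

Aspect ratio 500/353 ≈ 1.416 — close to the ISO √2 ≈ 1.414.
In the B-series (B0 = 1000 × 1414 mm): B3 = 353 × 500 mm.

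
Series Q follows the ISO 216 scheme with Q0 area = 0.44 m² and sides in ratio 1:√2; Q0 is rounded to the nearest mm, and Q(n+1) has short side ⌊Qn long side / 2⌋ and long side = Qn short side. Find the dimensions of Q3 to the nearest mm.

197 × 279 mm

Let Q0's short side be w mm. w · w√2 = 0.44 m² = 440,000 mm², so w ≈ 557.8 mm and w√2 ≈ 788.8 mm → Q0 = 558 × 789 mm.
Q1: ⌊789/2⌋ × 558 = 394 × 558 mm
Q2: ⌊558/2⌋ × 394 = 279 × 394 mm
Q3: ⌊394/2⌋ × 279 = 197 × 279 mm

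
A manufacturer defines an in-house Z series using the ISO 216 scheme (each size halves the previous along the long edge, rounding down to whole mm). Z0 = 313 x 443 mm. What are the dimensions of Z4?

78 × 110 mm

Z1 = 221 × 313 mm (from Z0 by 1 halving).
Z2: ⌊313/2⌋ × 221 = 156 × 221 mm
Z3: ⌊221/2⌋ × 156 = 110 × 156 mm
Z4: ⌊156/2⌋ × 110 = 78 × 110 mm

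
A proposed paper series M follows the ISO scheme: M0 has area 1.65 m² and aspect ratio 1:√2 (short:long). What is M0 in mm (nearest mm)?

Let the short side be w mm. Then w · w√2 = 1.65 m² = 1,650,000 mm².
w² = 1,650,000/√2, so w ≈ 1080.2 mm; long side = w√2 ≈ 1527.6 mm.

1080 × 1528 mm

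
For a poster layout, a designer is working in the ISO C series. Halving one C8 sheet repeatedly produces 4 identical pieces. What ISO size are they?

C10

4 = 2^2, so 2 halving steps.
C8 → C9 → … → C10 after 2 steps.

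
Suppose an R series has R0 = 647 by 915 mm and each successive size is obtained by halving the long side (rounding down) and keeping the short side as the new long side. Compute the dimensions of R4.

R1: ⌊915/2⌋ × 647 = 457 × 647 mm
R2: ⌊647/2⌋ × 457 = 323 × 457 mm
R3: ⌊457/2⌋ × 323 = 228 × 323 mm
R4: ⌊323/2⌋ × 228 = 161 × 228 mm

161 × 228 mm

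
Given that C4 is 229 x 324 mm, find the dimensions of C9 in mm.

40 × 57 mm

C5: ⌊324/2⌋ × 229 = 162 × 229 mm
C6: ⌊229/2⌋ × 162 = 114 × 162 mm
C7: ⌊162/2⌋ × 114 = 81 × 114 mm
C8: ⌊114/2⌋ × 81 = 57 × 81 mm
C9: ⌊81/2⌋ × 57 = 40 × 57 mm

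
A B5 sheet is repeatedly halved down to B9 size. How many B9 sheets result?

16

B5 = 176 × 250 mm; B9 = 44 × 62 mm.
Each halving step doubles the count; 4 steps from B5 to B9.
2^4 = 16.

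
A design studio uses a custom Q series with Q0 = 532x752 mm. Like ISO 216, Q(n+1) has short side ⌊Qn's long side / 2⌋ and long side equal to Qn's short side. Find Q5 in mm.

Q1: ⌊752/2⌋ × 532 = 376 × 532 mm
Q2: ⌊532/2⌋ × 376 = 266 × 376 mm
Q3: ⌊376/2⌋ × 266 = 188 × 266 mm
Q4: ⌊266/2⌋ × 188 = 133 × 188 mm
Q5: ⌊188/2⌋ × 133 = 94 × 133 mm

94 × 133 mm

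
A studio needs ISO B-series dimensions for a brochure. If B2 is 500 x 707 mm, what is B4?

B3: ⌊707/2⌋ × 500 = 353 × 500 mm
B4: ⌊500/2⌋ × 353 = 250 × 353 mm

250 × 353 mm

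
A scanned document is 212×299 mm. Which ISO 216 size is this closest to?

Aspect ratio 299/212 ≈ 1.410 — close to the ISO √2 ≈ 1.414.
In the A-series (A0 area = 1 m²): A4 = 210 × 297 mm.
Off by 4 mm total — nearest standard size.

A4 (210 × 297 mm)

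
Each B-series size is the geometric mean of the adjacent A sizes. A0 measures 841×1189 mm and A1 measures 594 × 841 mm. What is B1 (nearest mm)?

707 × 1000 mm

Short side: √(841 · 594) = √499554 ≈ 706.8 → 707 mm
Long side: √(1189 · 841) = √999949 ≈ 1000.0 → 1000 mm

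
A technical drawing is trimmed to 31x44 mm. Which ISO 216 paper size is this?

Aspect ratio 44/31 ≈ 1.419 — close to the ISO √2 ≈ 1.414.
In the B-series (B0 = 1000 × 1414 mm): B10 = 31 × 44 mm.

B10 (31 × 44 mm)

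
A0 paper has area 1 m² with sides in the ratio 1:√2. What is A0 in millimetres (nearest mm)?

841 × 1189 mm

Let the short side be w mm. Then the long side is w√2 and w · w√2 = 10⁶ mm².
w² = 10⁶/√2, so w = 1000 / 2^(1/4) ≈ 840.9 mm; long side = 1000 · 2^(1/4) ≈ 1189.2 mm.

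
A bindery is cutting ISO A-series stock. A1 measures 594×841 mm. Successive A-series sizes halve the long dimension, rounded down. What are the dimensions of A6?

A2: ⌊841/2⌋ × 594 = 420 × 594 mm
A3: ⌊594/2⌋ × 420 = 297 × 420 mm
A4: ⌊420/2⌋ × 297 = 210 × 297 mm
A5: ⌊297/2⌋ × 210 = 148 × 210 mm
A6: ⌊210/2⌋ × 148 = 105 × 148 mm

105 × 148 mm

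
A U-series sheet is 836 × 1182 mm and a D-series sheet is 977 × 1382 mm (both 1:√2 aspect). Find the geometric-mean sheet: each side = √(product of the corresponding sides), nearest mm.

904 × 1278 mm

Short side: √(836 · 977) = √816772 ≈ 903.8 → 904 mm
Long side: √(1182 · 1382) = √1633524 ≈ 1278.1 → 1278 mm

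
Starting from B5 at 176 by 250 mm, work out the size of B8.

B6: ⌊250/2⌋ × 176 = 125 × 176 mm
B7: ⌊176/2⌋ × 125 = 88 × 125 mm
B8: ⌊125/2⌋ × 88 = 62 × 88 mm

62 × 88 mm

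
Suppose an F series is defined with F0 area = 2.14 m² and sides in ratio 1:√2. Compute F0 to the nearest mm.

Let the short side be w mm. Then w · w√2 = 2.14 m² = 2,140,000 mm².
w² = 2,140,000/√2, so w ≈ 1230.1 mm; long side = w√2 ≈ 1739.7 mm.

1230 × 1740 mm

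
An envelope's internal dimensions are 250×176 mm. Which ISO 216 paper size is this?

B5 (176 × 250 mm)

Aspect ratio 250/176 ≈ 1.420 — close to the ISO √2 ≈ 1.414.
In the B-series (B0 = 1000 × 1414 mm): B5 = 176 × 250 mm.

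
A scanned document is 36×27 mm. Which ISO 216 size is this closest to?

Aspect ratio 36/27 ≈ 1.333 (ISO target is √2 ≈ 1.414).
In the A-series (A0 area = 1 m²): A10 = 26 × 37 mm.
Off by 2 mm total — nearest standard size.

A10 (26 × 37 mm)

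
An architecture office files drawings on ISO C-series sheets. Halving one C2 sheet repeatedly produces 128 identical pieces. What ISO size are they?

C9

128 = 2^7, so 7 halving steps.
C2 → C3 → … → C9 after 7 steps.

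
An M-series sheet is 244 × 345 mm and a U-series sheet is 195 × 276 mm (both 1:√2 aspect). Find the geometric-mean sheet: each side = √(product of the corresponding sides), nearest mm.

Short side: √(244 · 195) = √47580 ≈ 218.1 → 218 mm
Long side: √(345 · 276) = √95220 ≈ 308.6 → 309 mm

218 × 309 mm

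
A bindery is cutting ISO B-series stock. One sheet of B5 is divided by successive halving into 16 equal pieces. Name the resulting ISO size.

B9

16 = 2^4, so 4 halving steps.
B5 → B6 → … → B9 after 4 steps.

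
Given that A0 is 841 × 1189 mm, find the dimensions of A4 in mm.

A1: ⌊1189/2⌋ × 841 = 594 × 841 mm
A2: ⌊841/2⌋ × 594 = 420 × 594 mm
A3: ⌊594/2⌋ × 420 = 297 × 420 mm
A4: ⌊420/2⌋ × 297 = 210 × 297 mm

210 × 297 mm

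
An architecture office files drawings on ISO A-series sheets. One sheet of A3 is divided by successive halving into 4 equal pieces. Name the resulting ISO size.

A5

4 = 2^2, so 2 halving steps.
A3 → A4 → … → A5 after 2 steps.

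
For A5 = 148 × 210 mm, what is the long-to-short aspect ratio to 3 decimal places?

210 / 148 = 1.419
ISO 216 targets √2 ≈ 1.414; the +0.005 deviation is from mm rounding.

1.419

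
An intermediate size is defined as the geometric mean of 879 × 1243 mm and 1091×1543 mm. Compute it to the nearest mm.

979 × 1385 mm

Short side: √(879 · 1091) = √958989 ≈ 979.3 → 979 mm
Long side: √(1243 · 1543) = √1917949 ≈ 1384.9 → 1385 mm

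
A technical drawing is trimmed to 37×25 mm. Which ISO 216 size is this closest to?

A10 (26 × 37 mm)

Aspect ratio 37/25 ≈ 1.480 (ISO target is √2 ≈ 1.414).
In the A-series (A0 area = 1 m²): A10 = 26 × 37 mm.
Off by 1 mm total — nearest standard size.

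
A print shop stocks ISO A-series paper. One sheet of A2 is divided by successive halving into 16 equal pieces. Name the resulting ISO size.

A6

16 = 2^4, so 4 halving steps.
A2 → A3 → … → A6 after 4 steps.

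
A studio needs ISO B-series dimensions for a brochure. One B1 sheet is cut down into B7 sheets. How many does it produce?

64

B1 = 707 × 1000 mm; B7 = 88 × 125 mm.
Each halving step doubles the count; 6 steps from B1 to B7.
2^6 = 64.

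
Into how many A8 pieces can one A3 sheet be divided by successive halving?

32

Each ISO step halves the sheet: 1 × A3 → 2 × A4 → 4 × A5 → 8 × A6 → …
From A3 to A8 is 5 halving steps: 2^5 = 32.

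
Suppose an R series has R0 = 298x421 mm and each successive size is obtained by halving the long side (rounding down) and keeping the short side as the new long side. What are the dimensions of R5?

R1: ⌊421/2⌋ × 298 = 210 × 298 mm
R2: ⌊298/2⌋ × 210 = 149 × 210 mm
R3: ⌊210/2⌋ × 149 = 105 × 149 mm
R4: ⌊149/2⌋ × 105 = 74 × 105 mm
R5: ⌊105/2⌋ × 74 = 52 × 74 mm

52 × 74 mm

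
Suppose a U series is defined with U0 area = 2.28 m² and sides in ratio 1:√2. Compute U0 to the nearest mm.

Let the short side be w mm. Then w · w√2 = 2.28 m² = 2,280,000 mm².
w² = 2,280,000/√2, so w ≈ 1269.7 mm; long side = w√2 ≈ 1795.7 mm.

1270 × 1796 mm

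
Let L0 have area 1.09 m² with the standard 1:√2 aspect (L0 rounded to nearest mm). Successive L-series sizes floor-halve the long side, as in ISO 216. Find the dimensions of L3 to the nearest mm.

Let L0's short side be w mm. w · w√2 = 1.09 m² = 1,090,000 mm², so w ≈ 877.9 mm and w√2 ≈ 1241.6 mm → L0 = 878 × 1242 mm.
L1: ⌊1242/2⌋ × 878 = 621 × 878 mm
L2: ⌊878/2⌋ × 621 = 439 × 621 mm
L3: ⌊621/2⌋ × 439 = 310 × 439 mm

310 × 439 mm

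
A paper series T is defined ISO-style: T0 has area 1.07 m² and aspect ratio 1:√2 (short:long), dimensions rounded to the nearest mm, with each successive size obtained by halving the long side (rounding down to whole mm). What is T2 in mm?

435 × 615 mm

Let T0's short side be w mm. w · w√2 = 1.07 m² = 1,070,000 mm², so w ≈ 869.8 mm and w√2 ≈ 1230.1 mm → T0 = 870 × 1230 mm.
T1: ⌊1230/2⌋ × 870 = 615 × 870 mm
T2: ⌊870/2⌋ × 615 = 435 × 615 mm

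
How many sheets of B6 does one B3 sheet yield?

Each ISO step halves the sheet: 1 × B3 → 2 × B4 → 4 × B5 → 8 × B6
From B3 to B6 is 3 halving steps: 2^3 = 8.

8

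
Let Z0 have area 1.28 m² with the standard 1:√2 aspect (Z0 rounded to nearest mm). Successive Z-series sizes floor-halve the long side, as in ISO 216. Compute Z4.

237 × 336 mm

Let Z0's short side be w mm. w · w√2 = 1.28 m² = 1,280,000 mm², so w ≈ 951.4 mm and w√2 ≈ 1345.4 mm → Z0 = 951 × 1345 mm.
Z1: ⌊1345/2⌋ × 951 = 672 × 951 mm
Z2: ⌊951/2⌋ × 672 = 475 × 672 mm
Z3: ⌊672/2⌋ × 475 = 336 × 475 mm
Z4: ⌊475/2⌋ × 336 = 237 × 336 mm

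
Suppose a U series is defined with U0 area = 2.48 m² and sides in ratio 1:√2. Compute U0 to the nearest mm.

Let the short side be w mm. Then w · w√2 = 2.48 m² = 2,480,000 mm².
w² = 2,480,000/√2, so w ≈ 1324.2 mm; long side = w√2 ≈ 1872.8 mm.

1324 × 1873 mm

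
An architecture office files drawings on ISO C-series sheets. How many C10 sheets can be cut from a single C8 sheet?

C8 = 57 × 81 mm; C10 = 28 × 40 mm.
Each halving step doubles the count; 2 steps from C8 to C10.
2^2 = 4.

4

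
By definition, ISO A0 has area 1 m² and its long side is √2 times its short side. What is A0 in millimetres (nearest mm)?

Let the short side be w mm. Then the long side is w√2 and w · w√2 = 10⁶ mm².
w² = 10⁶/√2, so w = 1000 / 2^(1/4) ≈ 840.9 mm; long side = 1000 · 2^(1/4) ≈ 1189.2 mm.

841 × 1189 mm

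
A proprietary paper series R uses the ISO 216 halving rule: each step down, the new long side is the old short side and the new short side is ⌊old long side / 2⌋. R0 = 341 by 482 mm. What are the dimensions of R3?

R1: ⌊482/2⌋ × 341 = 241 × 341 mm
R2: ⌊341/2⌋ × 241 = 170 × 241 mm
R3: ⌊241/2⌋ × 170 = 120 × 170 mm

120 × 170 mm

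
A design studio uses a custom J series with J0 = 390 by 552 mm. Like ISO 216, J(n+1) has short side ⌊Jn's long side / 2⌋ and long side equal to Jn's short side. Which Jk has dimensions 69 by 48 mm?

J6

J0: 390 × 552 mm
J1: 276 × 390 mm
J2: 195 × 276 mm
J3: 138 × 195 mm
J4: 97 × 138 mm
J5: 69 × 97 mm
J6: 48 × 69 mm
J7: 34 × 48 mm
→ matches J6.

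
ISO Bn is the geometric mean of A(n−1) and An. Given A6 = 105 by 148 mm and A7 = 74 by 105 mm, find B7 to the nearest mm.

Short side: √(105 · 74) = √7770 ≈ 88.1 → 88 mm
Long side: √(148 · 105) = √15540 ≈ 124.7 → 125 mm

88 × 125 mm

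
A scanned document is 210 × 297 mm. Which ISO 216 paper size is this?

A4 (210 × 297 mm)

Aspect ratio 297/210 ≈ 1.414 — close to the ISO √2 ≈ 1.414.
In the A-series (A0 area = 1 m²): A4 = 210 × 297 mm.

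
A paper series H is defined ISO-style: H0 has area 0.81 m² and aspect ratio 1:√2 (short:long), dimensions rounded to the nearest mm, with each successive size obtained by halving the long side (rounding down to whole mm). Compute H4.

Let H0's short side be w mm. w · w√2 = 0.81 m² = 810,000 mm², so w ≈ 756.8 mm and w√2 ≈ 1070.3 mm → H0 = 757 × 1070 mm.
H1: ⌊1070/2⌋ × 757 = 535 × 757 mm
H2: ⌊757/2⌋ × 535 = 378 × 535 mm
H3: ⌊535/2⌋ × 378 = 267 × 378 mm
H4: ⌊378/2⌋ × 267 = 189 × 267 mm

189 × 267 mm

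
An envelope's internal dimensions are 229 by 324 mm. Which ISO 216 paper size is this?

Aspect ratio 324/229 ≈ 1.415 — close to the ISO √2 ≈ 1.414.
In the C-series (envelope sizes, between A and B): C4 = 229 × 324 mm.

C4 (229 × 324 mm)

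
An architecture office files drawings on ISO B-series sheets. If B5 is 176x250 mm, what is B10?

31 × 44 mm

B6: ⌊250/2⌋ × 176 = 125 × 176 mm
B7: ⌊176/2⌋ × 125 = 88 × 125 mm
B8: ⌊125/2⌋ × 88 = 62 × 88 mm
B9: ⌊88/2⌋ × 62 = 44 × 62 mm
B10: ⌊62/2⌋ × 44 = 31 × 44 mm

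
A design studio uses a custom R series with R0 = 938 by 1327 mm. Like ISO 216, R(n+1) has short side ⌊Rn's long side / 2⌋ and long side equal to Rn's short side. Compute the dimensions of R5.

R1: ⌊1327/2⌋ × 938 = 663 × 938 mm
R2: ⌊938/2⌋ × 663 = 469 × 663 mm
R3: ⌊663/2⌋ × 469 = 331 × 469 mm
R4: ⌊469/2⌋ × 331 = 234 × 331 mm
R5: ⌊331/2⌋ × 234 = 165 × 234 mm

165 × 234 mm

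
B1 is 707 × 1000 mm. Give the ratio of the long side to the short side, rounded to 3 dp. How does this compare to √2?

1000 / 707 = 1.414
Matches √2 ≈ 1.414 — the ISO 216 defining ratio.

1.414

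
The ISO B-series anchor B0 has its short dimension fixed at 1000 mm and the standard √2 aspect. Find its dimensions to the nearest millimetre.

1000 × 1414 mm

Short side = 1000 mm; long side = 1000√2 ≈ 1414.2 mm.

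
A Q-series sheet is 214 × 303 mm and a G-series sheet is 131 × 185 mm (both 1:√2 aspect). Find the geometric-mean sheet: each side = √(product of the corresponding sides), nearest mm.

167 × 237 mm

Short side: √(214 · 131) = √28034 ≈ 167.4 → 167 mm
Long side: √(303 · 185) = √56055 ≈ 236.8 → 237 mm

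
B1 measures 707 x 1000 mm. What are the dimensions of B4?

250 × 353 mm

B2: ⌊1000/2⌋ × 707 = 500 × 707 mm
B3: ⌊707/2⌋ × 500 = 353 × 500 mm
B4: ⌊500/2⌋ × 353 = 250 × 353 mm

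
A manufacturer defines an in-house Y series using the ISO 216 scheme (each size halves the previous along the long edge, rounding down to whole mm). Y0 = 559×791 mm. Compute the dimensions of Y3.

Y1: ⌊791/2⌋ × 559 = 395 × 559 mm
Y2: ⌊559/2⌋ × 395 = 279 × 395 mm
Y3: ⌊395/2⌋ × 279 = 197 × 279 mm

197 × 279 mm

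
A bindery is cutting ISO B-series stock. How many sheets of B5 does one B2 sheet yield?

B2 = 500 × 707 mm; B5 = 176 × 250 mm.
Each halving step doubles the count; 3 steps from B2 to B5.
2^3 = 8.

8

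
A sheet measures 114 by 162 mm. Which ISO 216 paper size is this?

Aspect ratio 162/114 ≈ 1.421 — close to the ISO √2 ≈ 1.414.
In the C-series (envelope sizes, between A and B): C6 = 114 × 162 mm.

C6 (114 × 162 mm)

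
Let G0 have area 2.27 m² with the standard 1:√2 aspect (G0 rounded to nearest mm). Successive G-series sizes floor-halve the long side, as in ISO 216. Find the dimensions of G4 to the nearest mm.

Let G0's short side be w mm. w · w√2 = 2.27 m² = 2,270,000 mm², so w ≈ 1266.9 mm and w√2 ≈ 1791.7 mm → G0 = 1267 × 1792 mm.
G1: ⌊1792/2⌋ × 1267 = 896 × 1267 mm
G2: ⌊1267/2⌋ × 896 = 633 × 896 mm
G3: ⌊896/2⌋ × 633 = 448 × 633 mm
G4: ⌊633/2⌋ × 448 = 316 × 448 mm

316 × 448 mm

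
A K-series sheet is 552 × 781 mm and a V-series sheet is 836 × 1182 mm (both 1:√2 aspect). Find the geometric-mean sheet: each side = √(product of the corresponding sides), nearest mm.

Short side: √(552 · 836) = √461472 ≈ 679.3 → 679 mm
Long side: √(781 · 1182) = √923142 ≈ 960.8 → 961 mm

679 × 961 mm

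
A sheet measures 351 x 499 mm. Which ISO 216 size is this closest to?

B3 (353 × 500 mm)

Aspect ratio 499/351 ≈ 1.422 — close to the ISO √2 ≈ 1.414.
In the B-series (B0 = 1000 × 1414 mm): B3 = 353 × 500 mm.
Off by 3 mm total — nearest standard size.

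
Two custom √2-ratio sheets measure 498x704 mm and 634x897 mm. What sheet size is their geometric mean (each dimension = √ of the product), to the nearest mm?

562 × 795 mm

Short side: √(498 · 634) = √315732 ≈ 561.9 → 562 mm
Long side: √(704 · 897) = √631488 ≈ 794.7 → 795 mm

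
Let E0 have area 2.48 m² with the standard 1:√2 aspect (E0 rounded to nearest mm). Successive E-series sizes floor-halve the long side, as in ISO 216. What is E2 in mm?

Let E0's short side be w mm. w · w√2 = 2.48 m² = 2,480,000 mm², so w ≈ 1324.2 mm and w√2 ≈ 1872.8 mm → E0 = 1324 × 1873 mm.
E1: ⌊1873/2⌋ × 1324 = 936 × 1324 mm
E2: ⌊1324/2⌋ × 936 = 662 × 936 mm

662 × 936 mm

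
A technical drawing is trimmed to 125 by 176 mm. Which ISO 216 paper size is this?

Aspect ratio 176/125 ≈ 1.408 — close to the ISO √2 ≈ 1.414.
In the B-series (B0 = 1000 × 1414 mm): B6 = 125 × 176 mm.

B6 (125 × 176 mm)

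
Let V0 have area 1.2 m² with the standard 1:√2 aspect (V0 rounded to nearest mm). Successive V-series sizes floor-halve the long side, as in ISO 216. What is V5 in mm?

162 × 230 mm

Let V0's short side be w mm. w · w√2 = 1.2 m² = 1,200,000 mm², so w ≈ 921.2 mm and w√2 ≈ 1302.7 mm → V0 = 921 × 1303 mm.
V1: ⌊1303/2⌋ × 921 = 651 × 921 mm
V2: ⌊921/2⌋ × 651 = 460 × 651 mm
V3: ⌊651/2⌋ × 460 = 325 × 460 mm
V4: ⌊460/2⌋ × 325 = 230 × 325 mm
V5: ⌊325/2⌋ × 230 = 162 × 230 mm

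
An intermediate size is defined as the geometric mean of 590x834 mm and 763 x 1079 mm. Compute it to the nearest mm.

671 × 949 mm

Short side: √(590 · 763) = √450170 ≈ 670.9 → 671 mm
Long side: √(834 · 1079) = √899886 ≈ 948.6 → 949 mm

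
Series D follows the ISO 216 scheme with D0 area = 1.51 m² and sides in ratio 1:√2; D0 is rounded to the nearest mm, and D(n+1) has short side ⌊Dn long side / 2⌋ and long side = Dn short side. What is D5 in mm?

182 × 258 mm

Let D0's short side be w mm. w · w√2 = 1.51 m² = 1,510,000 mm², so w ≈ 1033.3 mm and w√2 ≈ 1461.3 mm → D0 = 1033 × 1461 mm.
D1: ⌊1461/2⌋ × 1033 = 730 × 1033 mm
D2: ⌊1033/2⌋ × 730 = 516 × 730 mm
D3: ⌊730/2⌋ × 516 = 365 × 516 mm
D4: ⌊516/2⌋ × 365 = 258 × 365 mm
D5: ⌊365/2⌋ × 258 = 182 × 258 mm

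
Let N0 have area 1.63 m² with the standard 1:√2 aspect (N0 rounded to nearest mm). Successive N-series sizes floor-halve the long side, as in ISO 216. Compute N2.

Let N0's short side be w mm. w · w√2 = 1.63 m² = 1,630,000 mm², so w ≈ 1073.6 mm and w√2 ≈ 1518.3 mm → N0 = 1074 × 1518 mm.
N1: ⌊1518/2⌋ × 1074 = 759 × 1074 mm
N2: ⌊1074/2⌋ × 759 = 537 × 759 mm

537 × 759 mm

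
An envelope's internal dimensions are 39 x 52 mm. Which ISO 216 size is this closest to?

A9 (37 × 52 mm)

Aspect ratio 52/39 ≈ 1.333 (ISO target is √2 ≈ 1.414).
In the A-series (A0 area = 1 m²): A9 = 37 × 52 mm.
Off by 2 mm total — nearest standard size.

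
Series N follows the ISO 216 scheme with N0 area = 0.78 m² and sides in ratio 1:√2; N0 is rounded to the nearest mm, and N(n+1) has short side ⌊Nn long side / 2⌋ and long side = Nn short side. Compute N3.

Let N0's short side be w mm. w · w√2 = 0.78 m² = 780,000 mm², so w ≈ 742.7 mm and w√2 ≈ 1050.3 mm → N0 = 743 × 1050 mm.
N1: ⌊1050/2⌋ × 743 = 525 × 743 mm
N2: ⌊743/2⌋ × 525 = 371 × 525 mm
N3: ⌊525/2⌋ × 371 = 262 × 371 mm

262 × 371 mm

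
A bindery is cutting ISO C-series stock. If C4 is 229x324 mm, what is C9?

40 × 57 mm

C5: ⌊324/2⌋ × 229 = 162 × 229 mm
C6: ⌊229/2⌋ × 162 = 114 × 162 mm
C7: ⌊162/2⌋ × 114 = 81 × 114 mm
C8: ⌊114/2⌋ × 81 = 57 × 81 mm
C9: ⌊81/2⌋ × 57 = 40 × 57 mm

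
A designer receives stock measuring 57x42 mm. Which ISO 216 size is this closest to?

Aspect ratio 57/42 ≈ 1.357 (ISO target is √2 ≈ 1.414).
In the C-series (envelope sizes, between A and B): C9 = 40 × 57 mm.
Off by 2 mm total — nearest standard size.

C9 (40 × 57 mm)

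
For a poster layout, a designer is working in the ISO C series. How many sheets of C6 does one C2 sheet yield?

16

C2 = 458 × 648 mm; C6 = 114 × 162 mm.
Each halving step doubles the count; 4 steps from C2 to C6.
2^4 = 16.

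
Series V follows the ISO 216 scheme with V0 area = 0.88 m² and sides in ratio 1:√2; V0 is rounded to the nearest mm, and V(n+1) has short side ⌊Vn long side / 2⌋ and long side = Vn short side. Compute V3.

279 × 394 mm

Let V0's short side be w mm. w · w√2 = 0.88 m² = 880,000 mm², so w ≈ 788.8 mm and w√2 ≈ 1115.6 mm → V0 = 789 × 1116 mm.
V1: ⌊1116/2⌋ × 789 = 558 × 789 mm
V2: ⌊789/2⌋ × 558 = 394 × 558 mm
V3: ⌊558/2⌋ × 394 = 279 × 394 mm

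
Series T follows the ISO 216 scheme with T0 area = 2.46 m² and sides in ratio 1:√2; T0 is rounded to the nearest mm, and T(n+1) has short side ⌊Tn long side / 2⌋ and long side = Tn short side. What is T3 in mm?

466 × 659 mm

Let T0's short side be w mm. w · w√2 = 2.46 m² = 2,460,000 mm², so w ≈ 1318.9 mm and w√2 ≈ 1865.2 mm → T0 = 1319 × 1865 mm.
T1: ⌊1865/2⌋ × 1319 = 932 × 1319 mm
T2: ⌊1319/2⌋ × 932 = 659 × 932 mm
T3: ⌊932/2⌋ × 659 = 466 × 659 mm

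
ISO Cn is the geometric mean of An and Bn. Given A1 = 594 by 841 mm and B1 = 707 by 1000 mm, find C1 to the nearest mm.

648 × 917 mm

Short side: √(594 · 707) = √419958 ≈ 648.0 → 648 mm
Long side: √(841 · 1000) = √841000 ≈ 917.1 → 917 mm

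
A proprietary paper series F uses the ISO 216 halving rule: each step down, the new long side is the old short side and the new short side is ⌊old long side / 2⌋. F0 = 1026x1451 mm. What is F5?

F1: ⌊1451/2⌋ × 1026 = 725 × 1026 mm
F2: ⌊1026/2⌋ × 725 = 513 × 725 mm
F3: ⌊725/2⌋ × 513 = 362 × 513 mm
F4: ⌊513/2⌋ × 362 = 256 × 362 mm
F5: ⌊362/2⌋ × 256 = 181 × 256 mm

181 × 256 mm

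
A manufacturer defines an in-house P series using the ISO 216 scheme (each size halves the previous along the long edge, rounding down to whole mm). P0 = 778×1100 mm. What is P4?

P1: ⌊1100/2⌋ × 778 = 550 × 778 mm
P2: ⌊778/2⌋ × 550 = 389 × 550 mm
P3: ⌊550/2⌋ × 389 = 275 × 389 mm
P4: ⌊389/2⌋ × 275 = 194 × 275 mm

194 × 275 mm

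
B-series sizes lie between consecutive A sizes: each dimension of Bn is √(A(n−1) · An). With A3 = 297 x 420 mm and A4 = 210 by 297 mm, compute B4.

250 × 353 mm

Short side: √(297 · 210) = √62370 ≈ 249.7 → 250 mm
Long side: √(420 · 297) = √124740 ≈ 353.2 → 353 mm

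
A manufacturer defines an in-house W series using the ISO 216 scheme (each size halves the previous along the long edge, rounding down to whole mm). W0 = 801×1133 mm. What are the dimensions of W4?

W1: ⌊1133/2⌋ × 801 = 566 × 801 mm
W2: ⌊801/2⌋ × 566 = 400 × 566 mm
W3: ⌊566/2⌋ × 400 = 283 × 400 mm
W4: ⌊400/2⌋ × 283 = 200 × 283 mm

200 × 283 mm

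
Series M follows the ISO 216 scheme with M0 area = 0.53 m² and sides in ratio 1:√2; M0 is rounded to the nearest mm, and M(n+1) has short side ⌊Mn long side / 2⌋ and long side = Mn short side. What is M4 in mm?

Let M0's short side be w mm. w · w√2 = 0.53 m² = 530,000 mm², so w ≈ 612.2 mm and w√2 ≈ 865.8 mm → M0 = 612 × 866 mm.
M1: ⌊866/2⌋ × 612 = 433 × 612 mm
M2: ⌊612/2⌋ × 433 = 306 × 433 mm
M3: ⌊433/2⌋ × 306 = 216 × 306 mm
M4: ⌊306/2⌋ × 216 = 153 × 216 mm

153 × 216 mm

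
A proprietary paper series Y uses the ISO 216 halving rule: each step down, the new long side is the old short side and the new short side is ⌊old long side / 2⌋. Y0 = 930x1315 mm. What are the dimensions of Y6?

Y1 = 657 × 930 mm (from Y0 by 1 halving).
Y2: ⌊930/2⌋ × 657 = 465 × 657 mm
Y3: ⌊657/2⌋ × 465 = 328 × 465 mm
Y4: ⌊465/2⌋ × 328 = 232 × 328 mm
Y5: ⌊328/2⌋ × 232 = 164 × 232 mm
Y6: ⌊232/2⌋ × 164 = 116 × 164 mm

116 × 164 mm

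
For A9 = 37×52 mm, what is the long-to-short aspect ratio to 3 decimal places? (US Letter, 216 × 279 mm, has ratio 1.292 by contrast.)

52 / 37 = 1.405
ISO 216 targets √2 ≈ 1.414; the -0.009 deviation is from mm rounding.

1.405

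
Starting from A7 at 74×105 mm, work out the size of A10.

A8: ⌊105/2⌋ × 74 = 52 × 74 mm
A9: ⌊74/2⌋ × 52 = 37 × 52 mm
A10: ⌊52/2⌋ × 37 = 26 × 37 mm

26 × 37 mm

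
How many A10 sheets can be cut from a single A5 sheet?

32

Each ISO step halves the sheet: 1 × A5 → 2 × A6 → 4 × A7 → 8 × A8 → …
From A5 to A10 is 5 halving steps: 2^5 = 32.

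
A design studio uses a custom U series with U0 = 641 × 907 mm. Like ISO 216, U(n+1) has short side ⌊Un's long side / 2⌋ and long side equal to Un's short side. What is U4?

160 × 226 mm

U1: ⌊907/2⌋ × 641 = 453 × 641 mm
U2: ⌊641/2⌋ × 453 = 320 × 453 mm
U3: ⌊453/2⌋ × 320 = 226 × 320 mm
U4: ⌊320/2⌋ × 226 = 160 × 226 mm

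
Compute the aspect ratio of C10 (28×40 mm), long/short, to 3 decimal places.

1.429

40 / 28 = 1.429
ISO 216 targets √2 ≈ 1.414; the +0.014 deviation is from mm rounding.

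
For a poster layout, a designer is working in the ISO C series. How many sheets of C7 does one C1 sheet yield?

64

Each ISO step halves the sheet: 1 × C1 → 2 × C2 → 4 × C3 → 8 × C4 → …
From C1 to C7 is 6 halving steps: 2^6 = 64.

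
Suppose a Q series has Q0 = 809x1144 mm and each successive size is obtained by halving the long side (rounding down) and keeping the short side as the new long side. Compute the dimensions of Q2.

Q1: ⌊1144/2⌋ × 809 = 572 × 809 mm
Q2: ⌊809/2⌋ × 572 = 404 × 572 mm

404 × 572 mm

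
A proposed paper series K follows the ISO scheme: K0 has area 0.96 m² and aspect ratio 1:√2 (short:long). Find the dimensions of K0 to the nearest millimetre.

Let the short side be w mm. Then w · w√2 = 0.96 m² = 960,000 mm².
w² = 960,000/√2, so w ≈ 823.9 mm; long side = w√2 ≈ 1165.2 mm.

824 × 1165 mm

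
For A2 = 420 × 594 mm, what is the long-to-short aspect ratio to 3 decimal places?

594 / 420 = 1.414
Matches √2 ≈ 1.414 — the ISO 216 defining ratio.

1.414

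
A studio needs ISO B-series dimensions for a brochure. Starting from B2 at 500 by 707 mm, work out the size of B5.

B3: ⌊707/2⌋ × 500 = 353 × 500 mm
B4: ⌊500/2⌋ × 353 = 250 × 353 mm
B5: ⌊353/2⌋ × 250 = 176 × 250 mm

176 × 250 mm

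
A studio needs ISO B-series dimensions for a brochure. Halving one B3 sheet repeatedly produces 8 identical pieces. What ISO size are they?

B6

8 = 2^3, so 3 halving steps.
B3 → B4 → … → B6 after 3 steps.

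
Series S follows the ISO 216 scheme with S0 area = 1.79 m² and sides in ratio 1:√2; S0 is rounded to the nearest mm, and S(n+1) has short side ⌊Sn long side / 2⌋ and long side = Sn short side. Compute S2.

562 × 795 mm

Let S0's short side be w mm. w · w√2 = 1.79 m² = 1,790,000 mm², so w ≈ 1125.0 mm and w√2 ≈ 1591.1 mm → S0 = 1125 × 1591 mm.
S1: ⌊1591/2⌋ × 1125 = 795 × 1125 mm
S2: ⌊1125/2⌋ × 795 = 562 × 795 mm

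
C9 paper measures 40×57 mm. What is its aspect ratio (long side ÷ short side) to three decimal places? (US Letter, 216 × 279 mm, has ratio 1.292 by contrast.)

57 / 40 = 1.425
ISO 216 targets √2 ≈ 1.414; the +0.011 deviation is from mm rounding.

1.425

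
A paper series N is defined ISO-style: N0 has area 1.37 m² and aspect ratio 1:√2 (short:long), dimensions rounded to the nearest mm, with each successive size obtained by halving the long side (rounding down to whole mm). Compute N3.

348 × 492 mm

Let N0's short side be w mm. w · w√2 = 1.37 m² = 1,370,000 mm², so w ≈ 984.2 mm and w√2 ≈ 1391.9 mm → N0 = 984 × 1392 mm.
N1: ⌊1392/2⌋ × 984 = 696 × 984 mm
N2: ⌊984/2⌋ × 696 = 492 × 696 mm
N3: ⌊696/2⌋ × 492 = 348 × 492 mm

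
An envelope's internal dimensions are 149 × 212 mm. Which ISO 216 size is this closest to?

A5 (148 × 210 mm)

Aspect ratio 212/149 ≈ 1.423 — close to the ISO √2 ≈ 1.414.
In the A-series (A0 area = 1 m²): A5 = 148 × 210 mm.
Off by 3 mm total — nearest standard size.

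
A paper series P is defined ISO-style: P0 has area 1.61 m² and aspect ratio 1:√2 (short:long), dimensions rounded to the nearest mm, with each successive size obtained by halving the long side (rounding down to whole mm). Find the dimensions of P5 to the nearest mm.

Let P0's short side be w mm. w · w√2 = 1.61 m² = 1,610,000 mm², so w ≈ 1067.0 mm and w√2 ≈ 1508.9 mm → P0 = 1067 × 1509 mm.
P1: ⌊1509/2⌋ × 1067 = 754 × 1067 mm
P2: ⌊1067/2⌋ × 754 = 533 × 754 mm
P3: ⌊754/2⌋ × 533 = 377 × 533 mm
P4: ⌊533/2⌋ × 377 = 266 × 377 mm
P5: ⌊377/2⌋ × 266 = 188 × 266 mm

188 × 266 mm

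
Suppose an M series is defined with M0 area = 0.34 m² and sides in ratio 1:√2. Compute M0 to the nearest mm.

490 × 693 mm

Let the short side be w mm. Then w · w√2 = 0.34 m² = 340,000 mm².
w² = 340,000/√2, so w ≈ 490.3 mm; long side = w√2 ≈ 693.4 mm.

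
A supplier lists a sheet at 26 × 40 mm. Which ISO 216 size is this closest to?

Aspect ratio 40/26 ≈ 1.538 (ISO target is √2 ≈ 1.414).
In the C-series (envelope sizes, between A and B): C10 = 28 × 40 mm.
Off by 2 mm total — nearest standard size.

C10 (28 × 40 mm)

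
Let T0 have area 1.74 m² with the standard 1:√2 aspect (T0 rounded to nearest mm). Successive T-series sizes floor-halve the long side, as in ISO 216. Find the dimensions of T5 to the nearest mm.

Let T0's short side be w mm. w · w√2 = 1.74 m² = 1,740,000 mm², so w ≈ 1109.2 mm and w√2 ≈ 1568.7 mm → T0 = 1109 × 1569 mm.
T1: ⌊1569/2⌋ × 1109 = 784 × 1109 mm
T2: ⌊1109/2⌋ × 784 = 554 × 784 mm
T3: ⌊784/2⌋ × 554 = 392 × 554 mm
T4: ⌊554/2⌋ × 392 = 277 × 392 mm
T5: ⌊392/2⌋ × 277 = 196 × 277 mm

196 × 277 mm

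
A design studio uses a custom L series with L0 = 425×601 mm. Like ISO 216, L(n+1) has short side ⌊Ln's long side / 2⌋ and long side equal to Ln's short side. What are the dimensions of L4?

L1: ⌊601/2⌋ × 425 = 300 × 425 mm
L2: ⌊425/2⌋ × 300 = 212 × 300 mm
L3: ⌊300/2⌋ × 212 = 150 × 212 mm
L4: ⌊212/2⌋ × 150 = 106 × 150 mm

106 × 150 mm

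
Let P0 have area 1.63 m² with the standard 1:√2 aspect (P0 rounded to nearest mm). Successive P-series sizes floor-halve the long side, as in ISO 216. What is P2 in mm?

537 × 759 mm

Let P0's short side be w mm. w · w√2 = 1.63 m² = 1,630,000 mm², so w ≈ 1073.6 mm and w√2 ≈ 1518.3 mm → P0 = 1074 × 1518 mm.
P1: ⌊1518/2⌋ × 1074 = 759 × 1074 mm
P2: ⌊1074/2⌋ × 759 = 537 × 759 mm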